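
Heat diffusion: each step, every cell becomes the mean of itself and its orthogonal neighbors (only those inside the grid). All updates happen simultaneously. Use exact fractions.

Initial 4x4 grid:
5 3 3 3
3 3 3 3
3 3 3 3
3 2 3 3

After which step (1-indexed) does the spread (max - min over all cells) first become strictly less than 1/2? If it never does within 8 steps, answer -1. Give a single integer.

Answer: 4

Derivation:
Step 1: max=11/3, min=8/3, spread=1
Step 2: max=32/9, min=329/120, spread=293/360
Step 3: max=365/108, min=10199/3600, spread=5903/10800
Step 4: max=53527/16200, min=310037/108000, spread=140429/324000
  -> spread < 1/2 first at step 4
Step 5: max=1574389/486000, min=9415133/3240000, spread=3242381/9720000
Step 6: max=11653411/3645000, min=18945389/6480000, spread=637843/2332800
Step 7: max=11070491/3499200, min=34274591/11664000, spread=7881137/34992000
Step 8: max=20593377851/6561000000, min=25800545243/8748000000, spread=198875027/1049760000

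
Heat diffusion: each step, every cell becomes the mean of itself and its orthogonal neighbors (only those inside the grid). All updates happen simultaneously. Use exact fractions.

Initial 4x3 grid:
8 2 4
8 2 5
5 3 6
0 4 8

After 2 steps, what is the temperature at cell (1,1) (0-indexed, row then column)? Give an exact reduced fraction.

Step 1: cell (1,1) = 4
Step 2: cell (1,1) = 22/5
Full grid after step 2:
  21/4 53/12 143/36
  79/16 22/5 209/48
  67/16 17/4 79/16
  43/12 67/16 61/12

Answer: 22/5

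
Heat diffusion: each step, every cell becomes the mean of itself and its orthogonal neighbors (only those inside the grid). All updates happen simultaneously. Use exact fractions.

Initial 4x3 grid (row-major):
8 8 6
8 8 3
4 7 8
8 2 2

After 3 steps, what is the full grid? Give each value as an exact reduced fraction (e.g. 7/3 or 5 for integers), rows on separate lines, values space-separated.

After step 1:
  8 15/2 17/3
  7 34/5 25/4
  27/4 29/5 5
  14/3 19/4 4
After step 2:
  15/2 839/120 233/36
  571/80 667/100 1423/240
  1453/240 291/50 421/80
  97/18 1153/240 55/12
After step 3:
  5191/720 49741/7200 13963/2160
  16417/2400 19529/3000 43801/7200
  43921/7200 34333/6000 4319/800
  5849/1080 74147/14400 293/60

Answer: 5191/720 49741/7200 13963/2160
16417/2400 19529/3000 43801/7200
43921/7200 34333/6000 4319/800
5849/1080 74147/14400 293/60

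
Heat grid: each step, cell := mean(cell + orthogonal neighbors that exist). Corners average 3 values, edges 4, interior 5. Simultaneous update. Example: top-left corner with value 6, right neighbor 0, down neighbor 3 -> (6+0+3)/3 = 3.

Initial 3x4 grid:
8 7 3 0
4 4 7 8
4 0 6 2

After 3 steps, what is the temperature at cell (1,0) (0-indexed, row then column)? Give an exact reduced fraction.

Answer: 281/60

Derivation:
Step 1: cell (1,0) = 5
Step 2: cell (1,0) = 23/5
Step 3: cell (1,0) = 281/60
Full grid after step 3:
  11039/2160 7303/1440 6617/1440 1217/270
  281/60 451/100 1861/400 1413/320
  8569/2160 5993/1440 6127/1440 4933/1080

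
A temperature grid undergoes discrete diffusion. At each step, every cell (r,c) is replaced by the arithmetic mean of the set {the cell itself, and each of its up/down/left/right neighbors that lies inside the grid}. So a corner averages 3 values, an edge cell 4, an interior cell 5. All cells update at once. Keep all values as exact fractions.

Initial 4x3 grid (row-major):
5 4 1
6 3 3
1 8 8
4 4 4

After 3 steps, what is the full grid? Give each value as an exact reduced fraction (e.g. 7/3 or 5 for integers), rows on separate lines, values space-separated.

After step 1:
  5 13/4 8/3
  15/4 24/5 15/4
  19/4 24/5 23/4
  3 5 16/3
After step 2:
  4 943/240 29/9
  183/40 407/100 509/120
  163/40 251/50 589/120
  17/4 68/15 193/36
After step 3:
  3001/720 54797/14400 8203/2160
  209/50 26203/6000 7399/1800
  112/25 3391/750 8789/1800
  1543/360 1078/225 5329/1080

Answer: 3001/720 54797/14400 8203/2160
209/50 26203/6000 7399/1800
112/25 3391/750 8789/1800
1543/360 1078/225 5329/1080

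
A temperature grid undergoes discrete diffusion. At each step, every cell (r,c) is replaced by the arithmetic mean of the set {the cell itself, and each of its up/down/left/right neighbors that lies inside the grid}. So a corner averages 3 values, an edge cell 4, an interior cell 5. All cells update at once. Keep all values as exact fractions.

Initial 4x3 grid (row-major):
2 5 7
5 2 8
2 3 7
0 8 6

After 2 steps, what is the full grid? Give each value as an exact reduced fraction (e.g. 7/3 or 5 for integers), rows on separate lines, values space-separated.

After step 1:
  4 4 20/3
  11/4 23/5 6
  5/2 22/5 6
  10/3 17/4 7
After step 2:
  43/12 289/60 50/9
  277/80 87/20 349/60
  779/240 87/20 117/20
  121/36 1139/240 23/4

Answer: 43/12 289/60 50/9
277/80 87/20 349/60
779/240 87/20 117/20
121/36 1139/240 23/4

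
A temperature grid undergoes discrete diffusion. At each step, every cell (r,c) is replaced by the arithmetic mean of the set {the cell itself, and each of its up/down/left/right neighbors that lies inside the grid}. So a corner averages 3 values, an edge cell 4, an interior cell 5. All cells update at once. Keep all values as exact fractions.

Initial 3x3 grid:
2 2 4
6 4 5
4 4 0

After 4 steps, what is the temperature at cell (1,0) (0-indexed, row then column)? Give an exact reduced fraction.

Step 1: cell (1,0) = 4
Step 2: cell (1,0) = 81/20
Step 3: cell (1,0) = 2231/600
Step 4: cell (1,0) = 89713/24000
Full grid after step 4:
  117151/32400 256639/72000 443279/129600
  89713/24000 1276541/360000 3007543/864000
  120401/32400 785167/216000 49631/14400

Answer: 89713/24000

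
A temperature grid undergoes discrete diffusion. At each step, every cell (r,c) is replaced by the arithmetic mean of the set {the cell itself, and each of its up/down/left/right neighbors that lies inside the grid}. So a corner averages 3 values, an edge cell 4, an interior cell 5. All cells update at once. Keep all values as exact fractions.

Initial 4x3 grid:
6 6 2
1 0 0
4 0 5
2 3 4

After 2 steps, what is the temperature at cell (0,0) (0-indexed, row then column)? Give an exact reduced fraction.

Answer: 127/36

Derivation:
Step 1: cell (0,0) = 13/3
Step 2: cell (0,0) = 127/36
Full grid after step 2:
  127/36 119/40 95/36
  307/120 59/25 121/60
  99/40 201/100 13/5
  7/3 233/80 17/6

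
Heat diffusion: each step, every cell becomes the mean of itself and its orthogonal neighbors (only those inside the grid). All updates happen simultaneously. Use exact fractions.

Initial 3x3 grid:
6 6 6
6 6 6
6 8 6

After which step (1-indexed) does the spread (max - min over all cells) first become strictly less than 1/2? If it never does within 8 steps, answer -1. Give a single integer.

Step 1: max=20/3, min=6, spread=2/3
Step 2: max=787/120, min=6, spread=67/120
Step 3: max=6917/1080, min=607/100, spread=1807/5400
  -> spread < 1/2 first at step 3
Step 4: max=2749963/432000, min=16561/2700, spread=33401/144000
Step 5: max=24557933/3888000, min=1663391/270000, spread=3025513/19440000
Step 6: max=9796126867/1555200000, min=89155949/14400000, spread=53531/497664
Step 7: max=585904925849/93312000000, min=24119116051/3888000000, spread=450953/5971968
Step 8: max=35101223560603/5598720000000, min=2900368610519/466560000000, spread=3799043/71663616

Answer: 3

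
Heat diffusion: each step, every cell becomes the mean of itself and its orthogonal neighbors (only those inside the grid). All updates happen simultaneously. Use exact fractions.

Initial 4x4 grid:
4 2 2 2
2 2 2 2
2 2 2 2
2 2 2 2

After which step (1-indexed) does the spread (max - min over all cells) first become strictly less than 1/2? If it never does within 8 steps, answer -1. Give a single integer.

Answer: 3

Derivation:
Step 1: max=8/3, min=2, spread=2/3
Step 2: max=23/9, min=2, spread=5/9
Step 3: max=257/108, min=2, spread=41/108
  -> spread < 1/2 first at step 3
Step 4: max=7523/3240, min=2, spread=1043/3240
Step 5: max=219953/97200, min=2, spread=25553/97200
Step 6: max=6503459/2916000, min=18079/9000, spread=645863/2916000
Step 7: max=192601691/87480000, min=120971/60000, spread=16225973/87480000
Step 8: max=5726277983/2624400000, min=54701/27000, spread=409340783/2624400000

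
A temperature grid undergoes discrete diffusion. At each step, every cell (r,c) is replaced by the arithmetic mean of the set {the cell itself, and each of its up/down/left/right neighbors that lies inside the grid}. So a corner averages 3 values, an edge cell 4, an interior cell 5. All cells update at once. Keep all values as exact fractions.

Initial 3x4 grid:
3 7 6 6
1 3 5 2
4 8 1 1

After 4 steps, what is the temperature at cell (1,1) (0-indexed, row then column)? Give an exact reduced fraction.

Answer: 478373/120000

Derivation:
Step 1: cell (1,1) = 24/5
Step 2: cell (1,1) = 197/50
Step 3: cell (1,1) = 8457/2000
Step 4: cell (1,1) = 478373/120000
Full grid after step 4:
  528839/129600 933619/216000 917779/216000 34079/8100
  1160047/288000 478373/120000 241349/60000 537001/144000
  496339/129600 838619/216000 771779/216000 113041/32400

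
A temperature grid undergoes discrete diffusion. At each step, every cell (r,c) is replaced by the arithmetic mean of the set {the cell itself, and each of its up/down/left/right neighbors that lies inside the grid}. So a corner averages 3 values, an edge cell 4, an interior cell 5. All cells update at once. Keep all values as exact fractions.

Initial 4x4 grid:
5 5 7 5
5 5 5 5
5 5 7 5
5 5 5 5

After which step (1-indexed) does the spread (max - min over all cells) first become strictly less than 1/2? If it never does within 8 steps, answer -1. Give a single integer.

Answer: 3

Derivation:
Step 1: max=29/5, min=5, spread=4/5
Step 2: max=337/60, min=5, spread=37/60
Step 3: max=5939/1080, min=1013/200, spread=293/675
  -> spread < 1/2 first at step 3
Step 4: max=117259/21600, min=18391/3600, spread=6913/21600
Step 5: max=1054567/194400, min=103001/20000, spread=333733/1215000
Step 6: max=157193009/29160000, min=16742383/3240000, spread=3255781/14580000
Step 7: max=4705911299/874800000, min=504576733/97200000, spread=82360351/437400000
Step 8: max=140685022841/26244000000, min=15170651911/2916000000, spread=2074577821/13122000000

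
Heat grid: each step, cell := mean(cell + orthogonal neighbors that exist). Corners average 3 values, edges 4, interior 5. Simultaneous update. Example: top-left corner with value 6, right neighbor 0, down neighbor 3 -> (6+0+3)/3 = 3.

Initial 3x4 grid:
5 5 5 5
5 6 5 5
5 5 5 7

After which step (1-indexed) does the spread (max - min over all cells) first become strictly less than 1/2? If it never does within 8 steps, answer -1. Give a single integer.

Answer: 2

Derivation:
Step 1: max=17/3, min=5, spread=2/3
Step 2: max=50/9, min=409/80, spread=319/720
  -> spread < 1/2 first at step 2
Step 3: max=11737/2160, min=1847/360, spread=131/432
Step 4: max=87151/16200, min=222551/43200, spread=5911/25920
Step 5: max=20770181/3888000, min=13374979/2592000, spread=56617/311040
Step 6: max=1240212829/233280000, min=804743861/155520000, spread=2647763/18662400
Step 7: max=74166891311/13996800000, min=48387457999/9331200000, spread=25371269/223948800
Step 8: max=4438897973749/839808000000, min=2908965142541/559872000000, spread=1207204159/13436928000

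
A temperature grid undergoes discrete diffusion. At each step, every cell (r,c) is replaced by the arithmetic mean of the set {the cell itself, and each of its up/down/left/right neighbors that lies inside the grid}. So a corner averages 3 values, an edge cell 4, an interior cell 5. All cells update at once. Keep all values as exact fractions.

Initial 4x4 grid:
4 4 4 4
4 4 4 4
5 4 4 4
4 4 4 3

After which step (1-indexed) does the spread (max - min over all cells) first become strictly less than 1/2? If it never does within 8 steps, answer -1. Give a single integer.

Step 1: max=13/3, min=11/3, spread=2/3
Step 2: max=511/120, min=67/18, spread=193/360
Step 3: max=9017/2160, min=823/216, spread=787/2160
  -> spread < 1/2 first at step 3
Step 4: max=447403/108000, min=124961/32400, spread=92599/324000
Step 5: max=13321747/3240000, min=3782987/972000, spread=2135371/9720000
Step 6: max=24873571/6075000, min=114250007/29160000, spread=25715669/145800000
Step 7: max=11893893151/2916000000, min=688837141/174960000, spread=1239822403/8748000000
Step 8: max=177924223589/43740000000, min=103721878511/26244000000, spread=3790819553/32805000000

Answer: 3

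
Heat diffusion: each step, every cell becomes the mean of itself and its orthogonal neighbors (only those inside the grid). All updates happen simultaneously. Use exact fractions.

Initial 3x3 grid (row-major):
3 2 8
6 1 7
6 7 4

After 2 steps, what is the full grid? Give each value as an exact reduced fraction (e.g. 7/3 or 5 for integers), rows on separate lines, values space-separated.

Answer: 67/18 523/120 85/18
93/20 108/25 319/60
89/18 643/120 31/6

Derivation:
After step 1:
  11/3 7/2 17/3
  4 23/5 5
  19/3 9/2 6
After step 2:
  67/18 523/120 85/18
  93/20 108/25 319/60
  89/18 643/120 31/6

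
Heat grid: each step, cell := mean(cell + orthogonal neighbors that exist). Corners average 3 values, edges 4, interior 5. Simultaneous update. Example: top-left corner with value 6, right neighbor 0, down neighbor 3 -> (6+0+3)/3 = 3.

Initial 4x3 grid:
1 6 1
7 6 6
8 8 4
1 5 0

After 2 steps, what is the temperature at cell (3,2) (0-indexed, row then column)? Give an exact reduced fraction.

Step 1: cell (3,2) = 3
Step 2: cell (3,2) = 11/3
Full grid after step 2:
  41/9 191/40 145/36
  683/120 521/100 1181/240
  671/120 134/25 359/80
  85/18 521/120 11/3

Answer: 11/3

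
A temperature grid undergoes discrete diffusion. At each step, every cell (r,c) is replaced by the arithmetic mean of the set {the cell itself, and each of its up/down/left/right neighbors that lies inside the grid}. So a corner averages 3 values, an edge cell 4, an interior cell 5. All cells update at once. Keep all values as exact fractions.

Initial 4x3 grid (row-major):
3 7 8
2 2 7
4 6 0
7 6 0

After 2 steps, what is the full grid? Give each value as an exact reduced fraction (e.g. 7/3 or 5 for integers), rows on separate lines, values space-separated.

Answer: 47/12 317/60 199/36
163/40 102/25 589/120
503/120 423/100 131/40
91/18 961/240 10/3

Derivation:
After step 1:
  4 5 22/3
  11/4 24/5 17/4
  19/4 18/5 13/4
  17/3 19/4 2
After step 2:
  47/12 317/60 199/36
  163/40 102/25 589/120
  503/120 423/100 131/40
  91/18 961/240 10/3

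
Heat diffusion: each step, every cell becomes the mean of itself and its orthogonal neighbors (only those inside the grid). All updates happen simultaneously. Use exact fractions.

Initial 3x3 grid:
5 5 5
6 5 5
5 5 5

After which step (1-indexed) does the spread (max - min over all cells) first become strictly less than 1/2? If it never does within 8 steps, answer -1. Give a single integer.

Step 1: max=16/3, min=5, spread=1/3
  -> spread < 1/2 first at step 1
Step 2: max=1267/240, min=5, spread=67/240
Step 3: max=11237/2160, min=1007/200, spread=1807/10800
Step 4: max=4477963/864000, min=27361/5400, spread=33401/288000
Step 5: max=40109933/7776000, min=2743391/540000, spread=3025513/38880000
Step 6: max=16016926867/3110400000, min=146755949/28800000, spread=53531/995328
Step 7: max=959152925849/186624000000, min=39671116051/7776000000, spread=450953/11943936
Step 8: max=57496103560603/11197440000000, min=4766608610519/933120000000, spread=3799043/143327232

Answer: 1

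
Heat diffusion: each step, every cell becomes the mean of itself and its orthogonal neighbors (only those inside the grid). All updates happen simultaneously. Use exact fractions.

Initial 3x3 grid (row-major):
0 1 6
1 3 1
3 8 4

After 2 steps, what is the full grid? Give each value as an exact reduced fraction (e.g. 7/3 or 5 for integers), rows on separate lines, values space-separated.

After step 1:
  2/3 5/2 8/3
  7/4 14/5 7/2
  4 9/2 13/3
After step 2:
  59/36 259/120 26/9
  553/240 301/100 133/40
  41/12 469/120 37/9

Answer: 59/36 259/120 26/9
553/240 301/100 133/40
41/12 469/120 37/9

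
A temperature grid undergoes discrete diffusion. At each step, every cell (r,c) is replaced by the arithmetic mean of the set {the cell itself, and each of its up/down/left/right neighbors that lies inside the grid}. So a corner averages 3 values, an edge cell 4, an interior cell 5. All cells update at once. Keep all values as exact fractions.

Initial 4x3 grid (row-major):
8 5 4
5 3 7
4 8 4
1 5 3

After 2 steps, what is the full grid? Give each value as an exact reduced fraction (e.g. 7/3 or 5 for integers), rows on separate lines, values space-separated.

Answer: 16/3 329/60 89/18
211/40 249/50 157/30
529/120 493/100 47/10
145/36 983/240 55/12

Derivation:
After step 1:
  6 5 16/3
  5 28/5 9/2
  9/2 24/5 11/2
  10/3 17/4 4
After step 2:
  16/3 329/60 89/18
  211/40 249/50 157/30
  529/120 493/100 47/10
  145/36 983/240 55/12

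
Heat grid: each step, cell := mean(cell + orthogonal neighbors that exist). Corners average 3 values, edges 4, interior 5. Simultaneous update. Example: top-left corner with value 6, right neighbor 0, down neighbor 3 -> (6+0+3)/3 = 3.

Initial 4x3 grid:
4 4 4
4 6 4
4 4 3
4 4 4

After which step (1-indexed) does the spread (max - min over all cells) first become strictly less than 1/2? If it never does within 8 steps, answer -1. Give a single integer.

Step 1: max=9/2, min=11/3, spread=5/6
Step 2: max=437/100, min=137/36, spread=127/225
Step 3: max=10307/2400, min=2113/540, spread=8243/21600
  -> spread < 1/2 first at step 3
Step 4: max=92387/21600, min=64039/16200, spread=4201/12960
Step 5: max=5497903/1296000, min=3889811/972000, spread=186893/777600
Step 6: max=328856117/77760000, min=234704269/58320000, spread=1910051/9331200
Step 7: max=19637628703/4665600000, min=14165223971/3499200000, spread=90079609/559872000
Step 8: max=1174684663277/279936000000, min=853005658489/209952000000, spread=896250847/6718464000

Answer: 3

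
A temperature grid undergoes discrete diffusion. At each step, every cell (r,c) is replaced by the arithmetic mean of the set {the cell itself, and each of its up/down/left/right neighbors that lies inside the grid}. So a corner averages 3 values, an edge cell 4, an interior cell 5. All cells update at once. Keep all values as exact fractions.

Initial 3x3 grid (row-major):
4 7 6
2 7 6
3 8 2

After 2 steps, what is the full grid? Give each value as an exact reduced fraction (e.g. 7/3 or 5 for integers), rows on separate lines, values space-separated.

After step 1:
  13/3 6 19/3
  4 6 21/4
  13/3 5 16/3
After step 2:
  43/9 17/3 211/36
  14/3 21/4 275/48
  40/9 31/6 187/36

Answer: 43/9 17/3 211/36
14/3 21/4 275/48
40/9 31/6 187/36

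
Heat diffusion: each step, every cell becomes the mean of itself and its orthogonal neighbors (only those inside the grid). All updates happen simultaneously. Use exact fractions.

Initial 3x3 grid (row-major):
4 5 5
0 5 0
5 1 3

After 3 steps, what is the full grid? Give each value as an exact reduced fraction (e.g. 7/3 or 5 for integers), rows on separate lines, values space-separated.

After step 1:
  3 19/4 10/3
  7/2 11/5 13/4
  2 7/2 4/3
After step 2:
  15/4 797/240 34/9
  107/40 86/25 607/240
  3 271/120 97/36
After step 3:
  2339/720 51439/14400 1733/540
  2573/800 4267/1500 44789/14400
  119/45 20507/7200 5387/2160

Answer: 2339/720 51439/14400 1733/540
2573/800 4267/1500 44789/14400
119/45 20507/7200 5387/2160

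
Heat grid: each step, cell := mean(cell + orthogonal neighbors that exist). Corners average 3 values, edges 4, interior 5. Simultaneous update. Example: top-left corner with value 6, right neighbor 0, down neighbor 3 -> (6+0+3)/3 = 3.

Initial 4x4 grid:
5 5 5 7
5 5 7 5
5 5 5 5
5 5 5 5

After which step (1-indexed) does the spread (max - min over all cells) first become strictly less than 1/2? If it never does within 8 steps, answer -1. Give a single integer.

Answer: 5

Derivation:
Step 1: max=6, min=5, spread=1
Step 2: max=53/9, min=5, spread=8/9
Step 3: max=1523/270, min=5, spread=173/270
Step 4: max=11366/2025, min=1513/300, spread=4613/8100
Step 5: max=670693/121500, min=45469/9000, spread=113723/243000
  -> spread < 1/2 first at step 5
Step 6: max=19975069/3645000, min=274523/54000, spread=2889533/7290000
Step 7: max=297043937/54675000, min=8263283/1620000, spread=72632543/218700000
Step 8: max=17724194257/3280500000, min=1244997343/243000000, spread=1833460253/6561000000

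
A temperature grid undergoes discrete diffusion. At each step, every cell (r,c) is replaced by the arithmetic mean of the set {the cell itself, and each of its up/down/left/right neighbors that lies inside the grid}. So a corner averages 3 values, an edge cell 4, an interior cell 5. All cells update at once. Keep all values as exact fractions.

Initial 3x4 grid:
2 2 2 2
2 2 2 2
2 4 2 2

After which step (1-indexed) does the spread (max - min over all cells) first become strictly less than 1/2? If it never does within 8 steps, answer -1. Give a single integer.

Answer: 3

Derivation:
Step 1: max=8/3, min=2, spread=2/3
Step 2: max=151/60, min=2, spread=31/60
Step 3: max=1291/540, min=2, spread=211/540
  -> spread < 1/2 first at step 3
Step 4: max=124897/54000, min=1847/900, spread=14077/54000
Step 5: max=1112407/486000, min=111683/54000, spread=5363/24300
Step 6: max=32900809/14580000, min=62869/30000, spread=93859/583200
Step 7: max=1959874481/874800000, min=102536467/48600000, spread=4568723/34992000
Step 8: max=116756435629/52488000000, min=3097618889/1458000000, spread=8387449/83980800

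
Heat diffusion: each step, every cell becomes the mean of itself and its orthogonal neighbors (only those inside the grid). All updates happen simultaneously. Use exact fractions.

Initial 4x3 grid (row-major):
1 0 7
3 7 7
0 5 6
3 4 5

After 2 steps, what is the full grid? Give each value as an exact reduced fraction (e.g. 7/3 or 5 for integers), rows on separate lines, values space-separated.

After step 1:
  4/3 15/4 14/3
  11/4 22/5 27/4
  11/4 22/5 23/4
  7/3 17/4 5
After step 2:
  47/18 283/80 91/18
  337/120 441/100 647/120
  367/120 431/100 219/40
  28/9 959/240 5

Answer: 47/18 283/80 91/18
337/120 441/100 647/120
367/120 431/100 219/40
28/9 959/240 5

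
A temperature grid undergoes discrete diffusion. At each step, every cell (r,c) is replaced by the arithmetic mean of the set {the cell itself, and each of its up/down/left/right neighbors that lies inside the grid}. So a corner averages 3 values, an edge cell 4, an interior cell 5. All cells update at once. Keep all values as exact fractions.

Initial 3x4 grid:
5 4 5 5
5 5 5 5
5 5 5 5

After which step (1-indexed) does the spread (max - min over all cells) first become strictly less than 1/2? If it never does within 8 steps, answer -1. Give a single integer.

Answer: 1

Derivation:
Step 1: max=5, min=14/3, spread=1/3
  -> spread < 1/2 first at step 1
Step 2: max=5, min=569/120, spread=31/120
Step 3: max=5, min=5189/1080, spread=211/1080
Step 4: max=8953/1800, min=523103/108000, spread=14077/108000
Step 5: max=536317/108000, min=4719593/972000, spread=5363/48600
Step 6: max=297131/60000, min=142059191/29160000, spread=93859/1166400
Step 7: max=480663533/97200000, min=8537725519/1749600000, spread=4568723/69984000
Step 8: max=14398381111/2916000000, min=513099564371/104976000000, spread=8387449/167961600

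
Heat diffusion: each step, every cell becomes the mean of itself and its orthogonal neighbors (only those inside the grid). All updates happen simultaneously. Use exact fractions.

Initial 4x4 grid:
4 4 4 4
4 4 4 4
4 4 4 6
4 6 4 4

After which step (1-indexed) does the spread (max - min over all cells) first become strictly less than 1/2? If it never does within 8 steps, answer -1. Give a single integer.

Step 1: max=14/3, min=4, spread=2/3
Step 2: max=41/9, min=4, spread=5/9
Step 3: max=1223/270, min=4, spread=143/270
Step 4: max=36281/8100, min=908/225, spread=3593/8100
  -> spread < 1/2 first at step 4
Step 5: max=215929/48600, min=54869/13500, spread=92003/243000
Step 6: max=32154857/7290000, min=69067/16875, spread=2317913/7290000
Step 7: max=958958273/218700000, min=16007/3888, spread=58564523/218700000
Step 8: max=28625526581/6561000000, min=754138993/182250000, spread=1476522833/6561000000

Answer: 4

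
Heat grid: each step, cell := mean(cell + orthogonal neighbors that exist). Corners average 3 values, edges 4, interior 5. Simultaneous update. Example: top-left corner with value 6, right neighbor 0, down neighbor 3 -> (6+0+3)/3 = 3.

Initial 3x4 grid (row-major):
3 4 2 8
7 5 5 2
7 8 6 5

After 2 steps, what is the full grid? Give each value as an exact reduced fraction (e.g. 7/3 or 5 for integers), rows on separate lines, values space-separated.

Answer: 41/9 1123/240 65/16 55/12
233/40 253/50 511/100 13/3
58/9 769/120 125/24 46/9

Derivation:
After step 1:
  14/3 7/2 19/4 4
  11/2 29/5 4 5
  22/3 13/2 6 13/3
After step 2:
  41/9 1123/240 65/16 55/12
  233/40 253/50 511/100 13/3
  58/9 769/120 125/24 46/9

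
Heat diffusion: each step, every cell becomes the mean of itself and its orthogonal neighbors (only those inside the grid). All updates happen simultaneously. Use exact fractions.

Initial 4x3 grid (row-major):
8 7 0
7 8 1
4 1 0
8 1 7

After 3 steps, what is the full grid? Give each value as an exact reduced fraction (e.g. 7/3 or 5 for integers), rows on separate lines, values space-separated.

After step 1:
  22/3 23/4 8/3
  27/4 24/5 9/4
  5 14/5 9/4
  13/3 17/4 8/3
After step 2:
  119/18 411/80 32/9
  1433/240 447/100 359/120
  1133/240 191/50 299/120
  163/36 281/80 55/18
After step 3:
  6379/1080 23729/4800 8413/2160
  39191/7200 2239/500 6079/1800
  34271/7200 3803/1000 11123/3600
  2297/540 17899/4800 6523/2160

Answer: 6379/1080 23729/4800 8413/2160
39191/7200 2239/500 6079/1800
34271/7200 3803/1000 11123/3600
2297/540 17899/4800 6523/2160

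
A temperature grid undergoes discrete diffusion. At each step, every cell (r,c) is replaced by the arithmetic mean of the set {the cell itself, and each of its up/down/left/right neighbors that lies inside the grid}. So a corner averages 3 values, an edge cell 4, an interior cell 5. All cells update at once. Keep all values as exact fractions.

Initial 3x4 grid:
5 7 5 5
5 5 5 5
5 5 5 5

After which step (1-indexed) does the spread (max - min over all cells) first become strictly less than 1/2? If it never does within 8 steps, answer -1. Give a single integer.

Step 1: max=17/3, min=5, spread=2/3
Step 2: max=331/60, min=5, spread=31/60
Step 3: max=2911/540, min=5, spread=211/540
  -> spread < 1/2 first at step 3
Step 4: max=286897/54000, min=4547/900, spread=14077/54000
Step 5: max=2570407/486000, min=273683/54000, spread=5363/24300
Step 6: max=76640809/14580000, min=152869/30000, spread=93859/583200
Step 7: max=4584274481/874800000, min=248336467/48600000, spread=4568723/34992000
Step 8: max=274220435629/52488000000, min=7471618889/1458000000, spread=8387449/83980800

Answer: 3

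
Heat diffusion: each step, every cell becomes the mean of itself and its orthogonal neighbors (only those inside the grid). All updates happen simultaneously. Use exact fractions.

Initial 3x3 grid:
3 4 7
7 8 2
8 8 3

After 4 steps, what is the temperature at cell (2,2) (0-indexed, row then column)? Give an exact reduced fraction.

Answer: 726661/129600

Derivation:
Step 1: cell (2,2) = 13/3
Step 2: cell (2,2) = 193/36
Step 3: cell (2,2) = 11783/2160
Step 4: cell (2,2) = 726661/129600
Full grid after step 4:
  184859/32400 258709/48000 337043/64800
  2570131/432000 684373/120000 143891/27000
  806411/129600 1699379/288000 726661/129600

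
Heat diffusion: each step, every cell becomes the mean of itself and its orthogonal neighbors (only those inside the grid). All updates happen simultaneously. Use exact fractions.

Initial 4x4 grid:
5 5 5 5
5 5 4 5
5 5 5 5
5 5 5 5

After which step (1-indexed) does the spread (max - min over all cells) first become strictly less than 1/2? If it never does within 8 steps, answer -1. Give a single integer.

Answer: 1

Derivation:
Step 1: max=5, min=19/4, spread=1/4
  -> spread < 1/2 first at step 1
Step 2: max=5, min=239/50, spread=11/50
Step 3: max=5, min=11633/2400, spread=367/2400
Step 4: max=2987/600, min=52429/10800, spread=1337/10800
Step 5: max=89531/18000, min=1578331/324000, spread=33227/324000
Step 6: max=535951/108000, min=47385673/9720000, spread=849917/9720000
Step 7: max=8031467/1620000, min=1424285653/291600000, spread=21378407/291600000
Step 8: max=2406311657/486000000, min=42773537629/8748000000, spread=540072197/8748000000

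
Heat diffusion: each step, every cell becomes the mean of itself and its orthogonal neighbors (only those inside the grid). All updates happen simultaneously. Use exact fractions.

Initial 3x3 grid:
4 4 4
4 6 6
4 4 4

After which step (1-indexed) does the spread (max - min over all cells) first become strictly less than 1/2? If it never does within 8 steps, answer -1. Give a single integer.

Answer: 2

Derivation:
Step 1: max=5, min=4, spread=1
Step 2: max=287/60, min=173/40, spread=11/24
  -> spread < 1/2 first at step 2
Step 3: max=16999/3600, min=263/60, spread=1219/3600
Step 4: max=1004603/216000, min=212759/48000, spread=755/3456
Step 5: max=59945491/12960000, min=38640119/8640000, spread=6353/41472
Step 6: max=3575458127/777600000, min=2327877293/518400000, spread=53531/497664
Step 7: max=213864444319/46656000000, min=5193614173/1152000000, spread=450953/5971968
Step 8: max=12797789793443/2799360000000, min=8432926450837/1866240000000, spread=3799043/71663616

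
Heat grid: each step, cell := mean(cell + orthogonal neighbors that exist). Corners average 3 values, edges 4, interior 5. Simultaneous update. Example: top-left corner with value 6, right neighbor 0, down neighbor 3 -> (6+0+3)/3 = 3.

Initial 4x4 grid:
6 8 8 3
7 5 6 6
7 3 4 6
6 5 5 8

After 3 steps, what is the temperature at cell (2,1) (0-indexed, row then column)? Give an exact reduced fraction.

Step 1: cell (2,1) = 24/5
Step 2: cell (2,1) = 259/50
Step 3: cell (2,1) = 10961/2000
Full grid after step 3:
  1159/180 3767/600 10741/1800 12613/2160
  3667/600 2929/500 34363/6000 40639/7200
  1129/200 10961/2000 16249/3000 40679/7200
  439/80 12773/2400 39479/7200 6079/1080

Answer: 10961/2000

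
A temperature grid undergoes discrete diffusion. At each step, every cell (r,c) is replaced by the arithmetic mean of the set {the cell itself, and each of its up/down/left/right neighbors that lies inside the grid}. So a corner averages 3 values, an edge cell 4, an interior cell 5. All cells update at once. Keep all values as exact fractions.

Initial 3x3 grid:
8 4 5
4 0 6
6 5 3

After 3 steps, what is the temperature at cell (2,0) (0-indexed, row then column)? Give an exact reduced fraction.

Step 1: cell (2,0) = 5
Step 2: cell (2,0) = 13/3
Step 3: cell (2,0) = 397/90
Full grid after step 3:
  10043/2160 62821/14400 349/80
  31673/7200 8659/2000 29323/7200
  397/90 29473/7200 2227/540

Answer: 397/90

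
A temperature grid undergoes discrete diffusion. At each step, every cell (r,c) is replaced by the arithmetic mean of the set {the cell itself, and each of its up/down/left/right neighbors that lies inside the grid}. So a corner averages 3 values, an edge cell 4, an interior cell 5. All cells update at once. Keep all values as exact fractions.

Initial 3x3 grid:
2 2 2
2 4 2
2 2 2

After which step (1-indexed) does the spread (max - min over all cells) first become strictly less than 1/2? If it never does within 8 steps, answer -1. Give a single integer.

Step 1: max=5/2, min=2, spread=1/2
Step 2: max=62/25, min=89/40, spread=51/200
  -> spread < 1/2 first at step 2
Step 3: max=5623/2400, min=407/180, spread=589/7200
Step 4: max=34943/15000, min=329081/144000, spread=31859/720000
Step 5: max=19971607/8640000, min=2064721/900000, spread=751427/43200000
Step 6: max=124634687/54000000, min=1191863129/518400000, spread=23149331/2592000000
Step 7: max=71690654263/31104000000, min=7454931889/3240000000, spread=616540643/155520000000
Step 8: max=447912453983/194400000000, min=4296412008761/1866240000000, spread=17737747379/9331200000000

Answer: 2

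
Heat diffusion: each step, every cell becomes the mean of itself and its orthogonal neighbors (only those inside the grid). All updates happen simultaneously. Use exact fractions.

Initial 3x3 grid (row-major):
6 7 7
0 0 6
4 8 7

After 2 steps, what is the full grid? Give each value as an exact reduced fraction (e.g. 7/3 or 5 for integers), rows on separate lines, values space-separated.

After step 1:
  13/3 5 20/3
  5/2 21/5 5
  4 19/4 7
After step 2:
  71/18 101/20 50/9
  451/120 429/100 343/60
  15/4 399/80 67/12

Answer: 71/18 101/20 50/9
451/120 429/100 343/60
15/4 399/80 67/12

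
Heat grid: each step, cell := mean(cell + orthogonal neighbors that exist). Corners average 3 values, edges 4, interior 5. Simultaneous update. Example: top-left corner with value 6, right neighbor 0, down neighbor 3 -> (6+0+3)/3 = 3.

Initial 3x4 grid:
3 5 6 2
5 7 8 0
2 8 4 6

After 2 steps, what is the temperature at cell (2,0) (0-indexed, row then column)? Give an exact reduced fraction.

Step 1: cell (2,0) = 5
Step 2: cell (2,0) = 29/6
Full grid after step 2:
  83/18 643/120 109/24 143/36
  1211/240 527/100 547/100 15/4
  29/6 467/80 241/48 83/18

Answer: 29/6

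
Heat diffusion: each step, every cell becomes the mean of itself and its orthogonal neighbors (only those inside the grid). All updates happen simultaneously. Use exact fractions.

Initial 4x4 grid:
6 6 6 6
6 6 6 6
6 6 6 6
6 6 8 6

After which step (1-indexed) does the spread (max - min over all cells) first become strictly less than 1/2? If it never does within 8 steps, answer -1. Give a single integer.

Step 1: max=20/3, min=6, spread=2/3
Step 2: max=391/60, min=6, spread=31/60
Step 3: max=3451/540, min=6, spread=211/540
  -> spread < 1/2 first at step 3
Step 4: max=340843/54000, min=6, spread=16843/54000
Step 5: max=3054643/486000, min=27079/4500, spread=130111/486000
Step 6: max=91122367/14580000, min=1627159/270000, spread=3255781/14580000
Step 7: max=2724753691/437400000, min=1631107/270000, spread=82360351/437400000
Step 8: max=81483316891/13122000000, min=294106441/48600000, spread=2074577821/13122000000

Answer: 3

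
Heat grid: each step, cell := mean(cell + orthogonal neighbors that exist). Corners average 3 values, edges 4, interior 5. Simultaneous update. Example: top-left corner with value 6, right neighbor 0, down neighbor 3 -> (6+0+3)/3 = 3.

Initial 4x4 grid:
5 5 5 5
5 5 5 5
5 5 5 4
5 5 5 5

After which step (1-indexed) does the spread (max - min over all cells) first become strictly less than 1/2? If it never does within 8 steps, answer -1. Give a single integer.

Answer: 1

Derivation:
Step 1: max=5, min=14/3, spread=1/3
  -> spread < 1/2 first at step 1
Step 2: max=5, min=569/120, spread=31/120
Step 3: max=5, min=5189/1080, spread=211/1080
Step 4: max=5, min=523157/108000, spread=16843/108000
Step 5: max=44921/9000, min=4721357/972000, spread=130111/972000
Step 6: max=2692841/540000, min=142157633/29160000, spread=3255781/29160000
Step 7: max=2688893/540000, min=4273646309/874800000, spread=82360351/874800000
Step 8: max=483493559/97200000, min=128468683109/26244000000, spread=2074577821/26244000000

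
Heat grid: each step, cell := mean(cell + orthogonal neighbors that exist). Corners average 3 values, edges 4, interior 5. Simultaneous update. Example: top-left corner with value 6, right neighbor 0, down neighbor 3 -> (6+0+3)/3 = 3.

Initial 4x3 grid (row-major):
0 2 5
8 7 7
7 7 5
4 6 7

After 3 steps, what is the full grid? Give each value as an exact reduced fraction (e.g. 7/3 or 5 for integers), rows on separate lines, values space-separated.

Answer: 5011/1080 11267/2400 1349/270
1183/225 2749/500 10039/1800
10699/1800 18059/3000 3683/600
814/135 22103/3600 2209/360

Derivation:
After step 1:
  10/3 7/2 14/3
  11/2 31/5 6
  13/2 32/5 13/2
  17/3 6 6
After step 2:
  37/9 177/40 85/18
  323/60 138/25 701/120
  361/60 158/25 249/40
  109/18 361/60 37/6
After step 3:
  5011/1080 11267/2400 1349/270
  1183/225 2749/500 10039/1800
  10699/1800 18059/3000 3683/600
  814/135 22103/3600 2209/360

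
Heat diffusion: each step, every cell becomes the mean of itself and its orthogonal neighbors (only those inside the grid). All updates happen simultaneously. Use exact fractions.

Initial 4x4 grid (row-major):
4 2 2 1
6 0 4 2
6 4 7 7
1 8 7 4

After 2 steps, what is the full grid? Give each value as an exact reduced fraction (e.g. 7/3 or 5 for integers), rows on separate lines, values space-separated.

After step 1:
  4 2 9/4 5/3
  4 16/5 3 7/2
  17/4 5 29/5 5
  5 5 13/2 6
After step 2:
  10/3 229/80 107/48 89/36
  309/80 86/25 71/20 79/24
  73/16 93/20 253/50 203/40
  19/4 43/8 233/40 35/6

Answer: 10/3 229/80 107/48 89/36
309/80 86/25 71/20 79/24
73/16 93/20 253/50 203/40
19/4 43/8 233/40 35/6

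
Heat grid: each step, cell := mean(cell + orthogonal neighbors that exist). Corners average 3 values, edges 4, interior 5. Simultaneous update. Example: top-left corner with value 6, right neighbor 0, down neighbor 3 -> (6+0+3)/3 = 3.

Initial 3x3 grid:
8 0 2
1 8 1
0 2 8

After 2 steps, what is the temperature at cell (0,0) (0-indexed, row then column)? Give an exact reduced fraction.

Answer: 47/12

Derivation:
Step 1: cell (0,0) = 3
Step 2: cell (0,0) = 47/12
Full grid after step 2:
  47/12 109/40 41/12
  213/80 102/25 709/240
  13/4 347/120 155/36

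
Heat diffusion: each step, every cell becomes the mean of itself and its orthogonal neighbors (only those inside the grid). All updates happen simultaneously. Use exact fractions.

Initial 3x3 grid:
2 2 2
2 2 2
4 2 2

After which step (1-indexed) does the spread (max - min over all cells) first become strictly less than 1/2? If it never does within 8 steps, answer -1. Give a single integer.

Step 1: max=8/3, min=2, spread=2/3
Step 2: max=23/9, min=2, spread=5/9
Step 3: max=257/108, min=2, spread=41/108
  -> spread < 1/2 first at step 3
Step 4: max=15091/6480, min=371/180, spread=347/1296
Step 5: max=884537/388800, min=3757/1800, spread=2921/15552
Step 6: max=52484539/23328000, min=457483/216000, spread=24611/186624
Step 7: max=3118082033/1399680000, min=10376741/4860000, spread=207329/2239488
Step 8: max=185991552451/83980800000, min=557201599/259200000, spread=1746635/26873856

Answer: 3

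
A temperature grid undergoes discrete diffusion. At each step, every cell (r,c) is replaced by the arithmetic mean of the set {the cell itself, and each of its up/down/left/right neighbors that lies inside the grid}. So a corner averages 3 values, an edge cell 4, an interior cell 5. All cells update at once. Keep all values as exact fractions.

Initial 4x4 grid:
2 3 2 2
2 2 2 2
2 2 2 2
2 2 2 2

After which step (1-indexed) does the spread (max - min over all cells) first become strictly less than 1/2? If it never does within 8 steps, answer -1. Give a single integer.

Answer: 1

Derivation:
Step 1: max=7/3, min=2, spread=1/3
  -> spread < 1/2 first at step 1
Step 2: max=271/120, min=2, spread=31/120
Step 3: max=2371/1080, min=2, spread=211/1080
Step 4: max=232843/108000, min=2, spread=16843/108000
Step 5: max=2082643/972000, min=18079/9000, spread=130111/972000
Step 6: max=61962367/29160000, min=1087159/540000, spread=3255781/29160000
Step 7: max=1849953691/874800000, min=1091107/540000, spread=82360351/874800000
Step 8: max=55239316891/26244000000, min=196906441/97200000, spread=2074577821/26244000000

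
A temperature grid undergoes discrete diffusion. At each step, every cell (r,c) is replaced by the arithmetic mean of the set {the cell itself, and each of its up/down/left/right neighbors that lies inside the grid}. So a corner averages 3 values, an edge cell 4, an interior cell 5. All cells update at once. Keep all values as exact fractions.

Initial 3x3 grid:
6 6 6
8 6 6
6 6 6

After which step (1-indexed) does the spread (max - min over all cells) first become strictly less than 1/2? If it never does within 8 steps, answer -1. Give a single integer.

Answer: 3

Derivation:
Step 1: max=20/3, min=6, spread=2/3
Step 2: max=787/120, min=6, spread=67/120
Step 3: max=6917/1080, min=607/100, spread=1807/5400
  -> spread < 1/2 first at step 3
Step 4: max=2749963/432000, min=16561/2700, spread=33401/144000
Step 5: max=24557933/3888000, min=1663391/270000, spread=3025513/19440000
Step 6: max=9796126867/1555200000, min=89155949/14400000, spread=53531/497664
Step 7: max=585904925849/93312000000, min=24119116051/3888000000, spread=450953/5971968
Step 8: max=35101223560603/5598720000000, min=2900368610519/466560000000, spread=3799043/71663616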